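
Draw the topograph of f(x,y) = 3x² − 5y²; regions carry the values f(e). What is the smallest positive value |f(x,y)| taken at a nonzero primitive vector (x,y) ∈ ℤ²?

descent: ρ → (-5,0,3)
descent: ρ → (3,6,-2)  [lands on river]
river: ρ → (-2,6,3)
closes: descent 2, river 2
min |a| on river = 2

2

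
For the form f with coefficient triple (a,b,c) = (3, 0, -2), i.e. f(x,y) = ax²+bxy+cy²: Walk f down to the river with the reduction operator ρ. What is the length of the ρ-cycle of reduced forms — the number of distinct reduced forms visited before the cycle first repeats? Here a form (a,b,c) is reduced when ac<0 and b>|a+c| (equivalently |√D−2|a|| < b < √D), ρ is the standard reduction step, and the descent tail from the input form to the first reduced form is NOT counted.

D = 24, ⌊√D⌋ = 4
descent: ρ → (-2,4,1)  [lands on river]
river: ρ → (1,4,-2)
ρ-cycle length = 2 (tail of 1 descent step not counted)

2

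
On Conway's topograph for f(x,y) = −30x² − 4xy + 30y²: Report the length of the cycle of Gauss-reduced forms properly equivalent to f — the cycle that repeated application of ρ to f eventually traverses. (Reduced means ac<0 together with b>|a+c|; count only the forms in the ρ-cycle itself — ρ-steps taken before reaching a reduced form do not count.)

D = 3616, ⌊√D⌋ = 60
descent: ρ → (30,4,-30)  [lands on river]
river: ρ → (-30,56,4)
river: ρ → (4,56,-30)
river: ρ → (-30,4,30)
river: ρ → (30,56,-4)
river: ρ → (-4,56,30)
ρ-cycle length = 6 (tail of 1 descent step not counted)

6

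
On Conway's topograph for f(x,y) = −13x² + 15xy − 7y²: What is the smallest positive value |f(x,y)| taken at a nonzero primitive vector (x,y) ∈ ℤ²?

translate: b→11 (≡-15 mod 26), so (13,-15,7)→(13,11,5)
flip: (13,11,5)→(5,-11,13)
translate: b→-1 (≡-11 mod 10), so (5,-11,13)→(5,-1,7)
reduced (well bottom): (5,-1,7) with a≤c, −a<b≤a
well minimum |f| = |-5| = 5 (negative-definite)

5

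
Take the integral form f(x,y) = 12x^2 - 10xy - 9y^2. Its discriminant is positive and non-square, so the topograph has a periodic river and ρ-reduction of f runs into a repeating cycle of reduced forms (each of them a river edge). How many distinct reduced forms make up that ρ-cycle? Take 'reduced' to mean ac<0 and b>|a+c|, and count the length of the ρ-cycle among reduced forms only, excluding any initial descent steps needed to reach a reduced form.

D = 532, ⌊√D⌋ = 23
descent: ρ → (-9,10,12)  [lands on river]
river: ρ → (12,14,-7)
river: ρ → (-7,14,12)
river: ρ → (12,10,-9)
river: ρ → (-9,8,13)
river: ρ → (13,18,-4)
river: ρ → (-4,22,3)
river: ρ → (3,20,-11)
river: ρ → (-11,2,12)
river: ρ → (12,22,-1)
river: ρ → (-1,22,12)
river: ρ → (12,2,-11)
river: ρ → (-11,20,3)
river: ρ → (3,22,-4)
river: ρ → (-4,18,13)
river: ρ → (13,8,-9)
ρ-cycle length = 16 (tail of 1 descent step not counted)

16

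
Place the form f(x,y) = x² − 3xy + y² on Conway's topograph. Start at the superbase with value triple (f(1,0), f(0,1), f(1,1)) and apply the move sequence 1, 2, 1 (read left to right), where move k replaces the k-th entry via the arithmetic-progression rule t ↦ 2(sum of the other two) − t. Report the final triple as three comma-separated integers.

start (1,1,-1) = (f(1,0),f(0,1),f(1,1))
replace slot 1: 2·(1+(-1)) − 1 = -1 → (-1,1,-1)
replace slot 2: 2·((-1)+(-1)) − 1 = -5 → (-1,-5,-1)
replace slot 1: 2·((-5)+(-1)) − (-1) = -11 → (-11,-5,-1)

-11,-5,-1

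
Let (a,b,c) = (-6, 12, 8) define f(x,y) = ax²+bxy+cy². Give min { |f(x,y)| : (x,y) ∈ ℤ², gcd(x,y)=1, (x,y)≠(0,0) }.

river: ρ → (8,4,-10)
river: ρ → (-10,16,2)
river: ρ → (2,16,-10)
river: ρ → (-10,4,8)
river: ρ → (8,12,-6)
river: ρ → (-6,12,8)
closes: descent 0, river 6
min |a| on river = 2

2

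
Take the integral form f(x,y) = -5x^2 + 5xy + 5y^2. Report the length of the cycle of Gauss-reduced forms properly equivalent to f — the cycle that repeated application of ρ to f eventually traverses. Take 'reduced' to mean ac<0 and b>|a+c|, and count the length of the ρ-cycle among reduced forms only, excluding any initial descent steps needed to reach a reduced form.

D = 125, ⌊√D⌋ = 11
river: ρ → (5,5,-5)
river: ρ → (-5,5,5)
ρ-cycle length = 2 (tail of 0 descent steps not counted)

2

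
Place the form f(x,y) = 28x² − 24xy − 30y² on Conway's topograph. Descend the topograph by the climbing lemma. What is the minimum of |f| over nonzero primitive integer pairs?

descent: ρ → (-30,24,28)  [lands on river]
river: ρ → (28,32,-26)
river: ρ → (-26,20,34)
river: ρ → (34,48,-12)
river: ρ → (-12,48,34)
river: ρ → (34,20,-26)
river: ρ → (-26,32,28)
river: ρ → (28,24,-30)
river: ρ → (-30,36,22)
river: ρ → (22,52,-14)
river: ρ → (-14,60,6)
river: ρ → (6,60,-14)
river: ρ → (-14,52,22)
river: ρ → (22,36,-30)
closes: descent 1, river 14
min |a| on river = 6

6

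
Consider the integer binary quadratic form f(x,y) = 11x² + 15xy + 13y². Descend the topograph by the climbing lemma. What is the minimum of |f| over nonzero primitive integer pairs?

translate: b→-7 (≡15 mod 22), so (11,15,13)→(11,-7,9)
flip: (11,-7,9)→(9,7,11)
reduced (well bottom): (9,7,11) with a≤c, −a<b≤a
well minimum = a = 9

9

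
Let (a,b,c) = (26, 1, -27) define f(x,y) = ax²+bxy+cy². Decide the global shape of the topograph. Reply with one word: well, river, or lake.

D = b²−4ac = 1² − 4·26·(-27) = 2809
D = 53² is a perfect square ⇒ form factors over ℤ ⇒ lakes

lake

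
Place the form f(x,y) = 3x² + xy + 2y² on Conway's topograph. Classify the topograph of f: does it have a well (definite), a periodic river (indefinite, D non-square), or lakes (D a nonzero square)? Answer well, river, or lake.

D = b²−4ac = 1² − 4·3·2 = -23
D < 0 ⇒ definite ⇒ every region one sign ⇒ single well

well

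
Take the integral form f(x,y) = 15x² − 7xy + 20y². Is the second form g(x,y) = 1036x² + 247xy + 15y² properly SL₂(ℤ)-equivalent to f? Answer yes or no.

D₁ = -1151, D₂ = -1151
f: reduced (well bottom): (15,-7,20) with a≤c, −a<b≤a
g: flip: (1036,247,15)→(15,-247,1036)
g: translate: b→-7 (≡-247 mod 30), so (15,-247,1036)→(15,-7,20)
g: reduced (well bottom): (15,-7,20) with a≤c, −a<b≤a
reduced forms (15, -7, 20) vs (15, -7, 20) ⇒ equivalent

yes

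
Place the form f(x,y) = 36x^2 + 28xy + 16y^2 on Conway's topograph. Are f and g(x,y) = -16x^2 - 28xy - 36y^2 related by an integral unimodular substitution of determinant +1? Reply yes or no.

D₁ = -1520, D₂ = -1520
f: flip: (36,28,16)→(16,-28,36)
f: translate: b→4 (≡-28 mod 32), so (16,-28,36)→(16,4,24)
f: reduced (well bottom): (16,4,24) with a≤c, −a<b≤a
g is negative-definite; reduce −g:
−g: translate: b→-4 (≡28 mod 32), so (16,28,36)→(16,-4,24)
−g: reduced (well bottom): (16,-4,24) with a≤c, −a<b≤a
flip sign back: reduced form of g is (-16,4,-24)
reduced forms (16, 4, 24) vs (-16, 4, -24) ⇒ inequivalent

no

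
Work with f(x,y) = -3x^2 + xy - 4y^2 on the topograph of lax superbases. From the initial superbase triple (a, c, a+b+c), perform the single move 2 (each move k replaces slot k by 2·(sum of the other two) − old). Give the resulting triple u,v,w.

start (-3,-4,-6) = (f(1,0),f(0,1),f(1,1))
replace slot 2: 2·((-3)+(-6)) − (-4) = -14 → (-3,-14,-6)

-3,-14,-6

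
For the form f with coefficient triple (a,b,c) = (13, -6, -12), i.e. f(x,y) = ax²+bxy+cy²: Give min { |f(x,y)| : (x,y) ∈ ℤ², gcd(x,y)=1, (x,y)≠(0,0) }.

descent: ρ → (-12,6,13)  [lands on river]
river: ρ → (13,20,-5)
river: ρ → (-5,20,13)
river: ρ → (13,6,-12)
river: ρ → (-12,18,7)
river: ρ → (7,24,-3)
river: ρ → (-3,24,7)
river: ρ → (7,18,-12)
closes: descent 1, river 8
min |a| on river = 3

3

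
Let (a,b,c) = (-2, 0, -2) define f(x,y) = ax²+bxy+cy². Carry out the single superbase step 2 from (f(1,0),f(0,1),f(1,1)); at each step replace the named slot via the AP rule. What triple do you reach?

start (-2,-2,-4) = (f(1,0),f(0,1),f(1,1))
replace slot 2: 2·((-2)+(-4)) − (-2) = -10 → (-2,-10,-4)

-2,-10,-4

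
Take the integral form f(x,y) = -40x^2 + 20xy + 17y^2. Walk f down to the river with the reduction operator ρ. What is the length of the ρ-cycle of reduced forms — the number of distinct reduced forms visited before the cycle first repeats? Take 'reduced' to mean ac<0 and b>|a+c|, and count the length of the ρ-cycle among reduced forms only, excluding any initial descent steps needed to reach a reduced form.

D = 3120, ⌊√D⌋ = 55
descent: ρ → (17,48,-12)  [lands on river]
river: ρ → (-12,48,17)
river: ρ → (17,54,-3)
river: ρ → (-3,54,17)
ρ-cycle length = 4 (tail of 1 descent step not counted)

4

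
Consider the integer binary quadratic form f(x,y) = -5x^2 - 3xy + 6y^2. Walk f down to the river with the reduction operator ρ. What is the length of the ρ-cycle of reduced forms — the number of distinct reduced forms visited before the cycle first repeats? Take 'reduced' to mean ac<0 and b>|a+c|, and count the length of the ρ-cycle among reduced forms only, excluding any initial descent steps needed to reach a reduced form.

D = 129, ⌊√D⌋ = 11
descent: ρ → (6,3,-5)  [lands on river]
river: ρ → (-5,7,4)
river: ρ → (4,9,-3)
river: ρ → (-3,9,4)
river: ρ → (4,7,-5)
river: ρ → (-5,3,6)
river: ρ → (6,9,-2)
river: ρ → (-2,11,1)
river: ρ → (1,11,-2)
river: ρ → (-2,9,6)
ρ-cycle length = 10 (tail of 1 descent step not counted)

10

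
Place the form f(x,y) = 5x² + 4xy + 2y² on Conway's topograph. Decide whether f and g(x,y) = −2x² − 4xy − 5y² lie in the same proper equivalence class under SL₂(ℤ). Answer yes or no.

D₁ = -24, D₂ = -24
f: flip: (5,4,2)→(2,-4,5)
f: translate: b→0 (≡-4 mod 4), so (2,-4,5)→(2,0,3)
f: reduced (well bottom): (2,0,3) with a≤c, −a<b≤a
g is negative-definite; reduce −g:
−g: translate: b→0 (≡4 mod 4), so (2,4,5)→(2,0,3)
−g: reduced (well bottom): (2,0,3) with a≤c, −a<b≤a
flip sign back: reduced form of g is (-2,0,-3)
reduced forms (2, 0, 3) vs (-2, 0, -3) ⇒ inequivalent

no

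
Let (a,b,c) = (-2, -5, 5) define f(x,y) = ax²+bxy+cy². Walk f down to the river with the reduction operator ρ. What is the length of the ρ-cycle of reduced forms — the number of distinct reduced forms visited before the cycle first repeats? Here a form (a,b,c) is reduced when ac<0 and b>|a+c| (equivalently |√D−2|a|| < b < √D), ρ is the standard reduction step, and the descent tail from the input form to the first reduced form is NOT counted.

D = 65, ⌊√D⌋ = 8
descent: ρ → (5,5,-2)  [lands on river]
river: ρ → (-2,7,2)
river: ρ → (2,5,-5)
river: ρ → (-5,5,2)
river: ρ → (2,7,-2)
river: ρ → (-2,5,5)
ρ-cycle length = 6 (tail of 1 descent step not counted)

6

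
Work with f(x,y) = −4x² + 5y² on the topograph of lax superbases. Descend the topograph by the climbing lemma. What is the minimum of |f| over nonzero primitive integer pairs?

descent: ρ → (5,0,-4)
descent: ρ → (-4,8,1)  [lands on river]
river: ρ → (1,8,-4)
closes: descent 2, river 2
min |a| on river = 1

1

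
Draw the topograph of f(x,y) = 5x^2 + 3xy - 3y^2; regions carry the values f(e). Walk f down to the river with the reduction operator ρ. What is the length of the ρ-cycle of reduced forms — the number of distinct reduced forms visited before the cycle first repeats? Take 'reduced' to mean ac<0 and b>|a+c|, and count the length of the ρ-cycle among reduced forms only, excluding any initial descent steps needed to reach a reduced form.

D = 69, ⌊√D⌋ = 8
river: ρ → (-3,3,5)
river: ρ → (5,7,-1)
river: ρ → (-1,7,5)
river: ρ → (5,3,-3)
ρ-cycle length = 4 (tail of 0 descent steps not counted)

4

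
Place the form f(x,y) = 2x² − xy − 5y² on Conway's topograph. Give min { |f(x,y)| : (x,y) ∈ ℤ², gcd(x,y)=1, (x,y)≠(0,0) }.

descent: ρ → (-5,1,2)
descent: ρ → (2,3,-4)  [lands on river]
river: ρ → (-4,5,1)
river: ρ → (1,5,-4)
river: ρ → (-4,3,2)
river: ρ → (2,5,-2)
river: ρ → (-2,3,4)
river: ρ → (4,5,-1)
river: ρ → (-1,5,4)
river: ρ → (4,3,-2)
river: ρ → (-2,5,2)
closes: descent 2, river 10
min |a| on river = 1

1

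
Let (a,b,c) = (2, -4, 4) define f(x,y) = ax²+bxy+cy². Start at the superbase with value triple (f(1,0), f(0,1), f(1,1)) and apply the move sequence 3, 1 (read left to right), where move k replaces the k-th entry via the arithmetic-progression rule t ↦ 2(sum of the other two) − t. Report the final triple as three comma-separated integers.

start (2,4,2) = (f(1,0),f(0,1),f(1,1))
replace slot 3: 2·(2+4) − 2 = 10 → (2,4,10)
replace slot 1: 2·(4+10) − 2 = 26 → (26,4,10)

26,4,10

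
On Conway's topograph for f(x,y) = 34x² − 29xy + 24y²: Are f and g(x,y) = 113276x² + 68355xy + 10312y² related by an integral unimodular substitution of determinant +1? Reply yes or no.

D₁ = -2423, D₂ = -2423
f: flip: (34,-29,24)→(24,29,34)
f: translate: b→-19 (≡29 mod 48), so (24,29,34)→(24,-19,29)
f: reduced (well bottom): (24,-19,29) with a≤c, −a<b≤a
g: flip: (113276,68355,10312)→(10312,-68355,113276)
g: translate: b→-6483 (≡-68355 mod 20624), so (10312,-68355,113276)→(10312,-6483,1019)
g: flip: (10312,-6483,1019)→(1019,6483,10312)
g: translate: b→369 (≡6483 mod 2038), so (1019,6483,10312)→(1019,369,34)
g: flip: (1019,369,34)→(34,-369,1019)
g: translate: b→-29 (≡-369 mod 68), so (34,-369,1019)→(34,-29,24)
g: flip: (34,-29,24)→(24,29,34)
g: translate: b→-19 (≡29 mod 48), so (24,29,34)→(24,-19,29)
g: reduced (well bottom): (24,-19,29) with a≤c, −a<b≤a
reduced forms (24, -19, 29) vs (24, -19, 29) ⇒ equivalent

yes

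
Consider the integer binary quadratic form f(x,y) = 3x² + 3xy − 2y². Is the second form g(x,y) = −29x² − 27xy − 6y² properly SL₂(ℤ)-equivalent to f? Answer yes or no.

D₁ = 33, D₂ = 33
river cycle of f (length 4): (-2, 5, 1), (1, 5, -2), (-2, 3, 3), (3, 3, -2)
river cycle of g (length 4): (1, 5, -2), (-2, 3, 3), (3, 3, -2), (-2, 5, 1)
cycles coincide ⇒ equivalent

yes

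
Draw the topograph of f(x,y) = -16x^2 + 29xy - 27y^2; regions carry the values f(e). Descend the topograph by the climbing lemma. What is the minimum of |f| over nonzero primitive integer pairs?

translate: b→3 (≡-29 mod 32), so (16,-29,27)→(16,3,14)
flip: (16,3,14)→(14,-3,16)
reduced (well bottom): (14,-3,16) with a≤c, −a<b≤a
well minimum |f| = |-14| = 14 (negative-definite)

14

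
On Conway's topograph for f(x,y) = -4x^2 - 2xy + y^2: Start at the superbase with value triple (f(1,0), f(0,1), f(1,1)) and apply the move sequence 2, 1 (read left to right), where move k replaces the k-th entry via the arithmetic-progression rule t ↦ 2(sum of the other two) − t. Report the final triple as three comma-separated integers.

start (-4,1,-5) = (f(1,0),f(0,1),f(1,1))
replace slot 2: 2·((-4)+(-5)) − 1 = -19 → (-4,-19,-5)
replace slot 1: 2·((-19)+(-5)) − (-4) = -44 → (-44,-19,-5)

-44,-19,-5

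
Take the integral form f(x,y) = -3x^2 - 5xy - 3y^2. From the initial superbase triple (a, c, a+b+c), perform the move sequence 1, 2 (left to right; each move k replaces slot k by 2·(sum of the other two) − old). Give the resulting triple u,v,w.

start (-3,-3,-11) = (f(1,0),f(0,1),f(1,1))
replace slot 1: 2·((-3)+(-11)) − (-3) = -25 → (-25,-3,-11)
replace slot 2: 2·((-25)+(-11)) − (-3) = -69 → (-25,-69,-11)

-25,-69,-11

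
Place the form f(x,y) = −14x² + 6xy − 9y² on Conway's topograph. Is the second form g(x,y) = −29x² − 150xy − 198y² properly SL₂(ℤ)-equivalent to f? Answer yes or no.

D₁ = -468, D₂ = -468
f is negative-definite; reduce −f:
−f: flip: (14,-6,9)→(9,6,14)
−f: reduced (well bottom): (9,6,14) with a≤c, −a<b≤a
flip sign back: reduced form of f is (-9,-6,-14)
g is negative-definite; reduce −g:
−g: translate: b→-24 (≡150 mod 58), so (29,150,198)→(29,-24,9)
−g: flip: (29,-24,9)→(9,24,29)
−g: translate: b→6 (≡24 mod 18), so (9,24,29)→(9,6,14)
−g: reduced (well bottom): (9,6,14) with a≤c, −a<b≤a
flip sign back: reduced form of g is (-9,-6,-14)
reduced forms (-9, -6, -14) vs (-9, -6, -14) ⇒ equivalent

yes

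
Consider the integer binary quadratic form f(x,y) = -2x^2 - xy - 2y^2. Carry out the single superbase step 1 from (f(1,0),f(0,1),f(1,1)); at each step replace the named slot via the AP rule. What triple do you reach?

start (-2,-2,-5) = (f(1,0),f(0,1),f(1,1))
replace slot 1: 2·((-2)+(-5)) − (-2) = -12 → (-12,-2,-5)

-12,-2,-5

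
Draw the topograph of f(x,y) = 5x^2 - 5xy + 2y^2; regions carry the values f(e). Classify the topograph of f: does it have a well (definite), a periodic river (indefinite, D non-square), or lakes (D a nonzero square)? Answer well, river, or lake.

D = b²−4ac = (-5)² − 4·5·2 = -15
D < 0 ⇒ definite ⇒ every region one sign ⇒ single well

well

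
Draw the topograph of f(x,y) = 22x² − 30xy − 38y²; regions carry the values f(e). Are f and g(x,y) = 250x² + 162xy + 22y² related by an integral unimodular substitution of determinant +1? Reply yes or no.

D₁ = 4244, D₂ = 4244
river cycle of f (length 22): (-38, 30, 22), (22, 58, -10), (-10, 62, 10), (10, 58, -22), (-22, 30, 38), (38, 46, -14), (-14, 38, 50), (50, 62, -2), (-2, 62, 50), (50, 38, -14), … (12 more)
river cycle of g (length 22): (22, 58, -10), (-10, 62, 10), (10, 58, -22), (-22, 30, 38), (38, 46, -14), (-14, 38, 50), (50, 62, -2), (-2, 62, 50), (50, 38, -14), (-14, 46, 38), … (12 more)
cycles coincide ⇒ equivalent

yes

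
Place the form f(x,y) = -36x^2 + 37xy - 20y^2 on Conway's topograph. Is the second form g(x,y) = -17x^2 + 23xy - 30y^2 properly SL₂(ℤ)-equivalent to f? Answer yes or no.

D₁ = -1511, D₂ = -1511
f is negative-definite; reduce −f:
−f: translate: b→35 (≡-37 mod 72), so (36,-37,20)→(36,35,19)
−f: flip: (36,35,19)→(19,-35,36)
−f: translate: b→3 (≡-35 mod 38), so (19,-35,36)→(19,3,20)
−f: reduced (well bottom): (19,3,20) with a≤c, −a<b≤a
flip sign back: reduced form of f is (-19,-3,-20)
g is negative-definite; reduce −g:
−g: translate: b→11 (≡-23 mod 34), so (17,-23,30)→(17,11,24)
−g: reduced (well bottom): (17,11,24) with a≤c, −a<b≤a
flip sign back: reduced form of g is (-17,-11,-24)
reduced forms (-19, -3, -20) vs (-17, -11, -24) ⇒ inequivalent

no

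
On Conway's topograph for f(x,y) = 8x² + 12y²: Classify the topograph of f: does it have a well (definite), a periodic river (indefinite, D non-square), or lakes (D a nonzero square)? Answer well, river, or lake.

D = b²−4ac = 0² − 4·8·12 = -384
D < 0 ⇒ definite ⇒ every region one sign ⇒ single well

well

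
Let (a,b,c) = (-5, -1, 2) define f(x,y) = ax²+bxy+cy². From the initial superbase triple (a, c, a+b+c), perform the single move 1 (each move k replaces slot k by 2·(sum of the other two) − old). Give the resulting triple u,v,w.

start (-5,2,-4) = (f(1,0),f(0,1),f(1,1))
replace slot 1: 2·(2+(-4)) − (-5) = 1 → (1,2,-4)

1,2,-4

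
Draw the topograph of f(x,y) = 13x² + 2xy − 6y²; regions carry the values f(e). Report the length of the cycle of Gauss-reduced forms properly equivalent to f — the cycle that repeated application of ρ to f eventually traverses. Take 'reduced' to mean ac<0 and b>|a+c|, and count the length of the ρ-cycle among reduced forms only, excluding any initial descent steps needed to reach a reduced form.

D = 316, ⌊√D⌋ = 17
descent: ρ → (-6,10,9)  [lands on river]
river: ρ → (9,8,-7)
river: ρ → (-7,6,10)
river: ρ → (10,14,-3)
river: ρ → (-3,16,5)
river: ρ → (5,14,-6)
ρ-cycle length = 6 (tail of 1 descent step not counted)

6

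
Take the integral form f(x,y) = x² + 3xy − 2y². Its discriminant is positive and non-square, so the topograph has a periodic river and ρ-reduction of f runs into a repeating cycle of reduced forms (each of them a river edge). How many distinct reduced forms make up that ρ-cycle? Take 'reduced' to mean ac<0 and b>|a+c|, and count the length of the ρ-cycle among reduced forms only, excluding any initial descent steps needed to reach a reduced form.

D = 17, ⌊√D⌋ = 4
river: ρ → (-2,1,2)
river: ρ → (2,3,-1)
river: ρ → (-1,3,2)
river: ρ → (2,1,-2)
river: ρ → (-2,3,1)
river: ρ → (1,3,-2)
ρ-cycle length = 6 (tail of 0 descent steps not counted)

6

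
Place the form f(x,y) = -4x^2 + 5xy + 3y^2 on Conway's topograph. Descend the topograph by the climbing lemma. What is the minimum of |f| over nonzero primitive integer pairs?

river: ρ → (3,7,-2)
river: ρ → (-2,5,6)
river: ρ → (6,7,-1)
river: ρ → (-1,7,6)
river: ρ → (6,5,-2)
river: ρ → (-2,7,3)
river: ρ → (3,5,-4)
river: ρ → (-4,3,4)
river: ρ → (4,5,-3)
river: ρ → (-3,7,2)
river: ρ → (2,5,-6)
river: ρ → (-6,7,1)
river: ρ → (1,7,-6)
river: ρ → (-6,5,2)
river: ρ → (2,7,-3)
river: ρ → (-3,5,4)
river: ρ → (4,3,-4)
river: ρ → (-4,5,3)
closes: descent 0, river 18
min |a| on river = 1

1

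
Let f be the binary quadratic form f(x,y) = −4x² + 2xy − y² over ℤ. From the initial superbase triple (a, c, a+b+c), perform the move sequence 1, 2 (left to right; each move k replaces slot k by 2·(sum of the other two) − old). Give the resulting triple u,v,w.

start (-4,-1,-3) = (f(1,0),f(0,1),f(1,1))
replace slot 1: 2·((-1)+(-3)) − (-4) = -4 → (-4,-1,-3)
replace slot 2: 2·((-4)+(-3)) − (-1) = -13 → (-4,-13,-3)

-4,-13,-3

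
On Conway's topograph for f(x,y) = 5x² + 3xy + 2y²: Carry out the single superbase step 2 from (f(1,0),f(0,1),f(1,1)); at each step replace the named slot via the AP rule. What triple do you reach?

start (5,2,10) = (f(1,0),f(0,1),f(1,1))
replace slot 2: 2·(5+10) − 2 = 28 → (5,28,10)

5,28,10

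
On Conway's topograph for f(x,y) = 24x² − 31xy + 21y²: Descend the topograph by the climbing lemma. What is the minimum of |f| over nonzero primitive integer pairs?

translate: b→17 (≡-31 mod 48), so (24,-31,21)→(24,17,14)
flip: (24,17,14)→(14,-17,24)
translate: b→11 (≡-17 mod 28), so (14,-17,24)→(14,11,21)
reduced (well bottom): (14,11,21) with a≤c, −a<b≤a
well minimum = a = 14

14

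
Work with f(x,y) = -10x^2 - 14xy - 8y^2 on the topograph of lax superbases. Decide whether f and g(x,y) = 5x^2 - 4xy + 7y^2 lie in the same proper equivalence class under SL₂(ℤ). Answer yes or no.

D₁ = -124, D₂ = -124
f is negative-definite; reduce −f:
−f: translate: b→-6 (≡14 mod 20), so (10,14,8)→(10,-6,4)
−f: flip: (10,-6,4)→(4,6,10)
−f: translate: b→-2 (≡6 mod 8), so (4,6,10)→(4,-2,8)
−f: reduced (well bottom): (4,-2,8) with a≤c, −a<b≤a
flip sign back: reduced form of f is (-4,2,-8)
g: reduced (well bottom): (5,-4,7) with a≤c, −a<b≤a
reduced forms (-4, 2, -8) vs (5, -4, 7) ⇒ inequivalent

no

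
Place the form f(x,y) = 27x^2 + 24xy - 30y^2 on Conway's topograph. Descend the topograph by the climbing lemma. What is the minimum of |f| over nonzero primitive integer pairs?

river: ρ → (-30,36,21)
river: ρ → (21,48,-18)
river: ρ → (-18,60,3)
river: ρ → (3,60,-18)
river: ρ → (-18,48,21)
river: ρ → (21,36,-30)
river: ρ → (-30,24,27)
river: ρ → (27,30,-27)
river: ρ → (-27,24,30)
river: ρ → (30,36,-21)
river: ρ → (-21,48,18)
river: ρ → (18,60,-3)
river: ρ → (-3,60,18)
river: ρ → (18,48,-21)
river: ρ → (-21,36,30)
river: ρ → (30,24,-27)
river: ρ → (-27,30,27)
river: ρ → (27,24,-30)
closes: descent 0, river 18
min |a| on river = 3

3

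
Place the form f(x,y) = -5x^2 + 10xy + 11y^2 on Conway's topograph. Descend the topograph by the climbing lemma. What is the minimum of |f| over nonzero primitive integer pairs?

river: ρ → (11,12,-4)
river: ρ → (-4,12,11)
river: ρ → (11,10,-5)
river: ρ → (-5,10,11)
closes: descent 0, river 4
min |a| on river = 4

4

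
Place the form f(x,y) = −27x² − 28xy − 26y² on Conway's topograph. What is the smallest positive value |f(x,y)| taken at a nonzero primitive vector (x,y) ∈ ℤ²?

translate: b→-26 (≡28 mod 54), so (27,28,26)→(27,-26,25)
flip: (27,-26,25)→(25,26,27)
translate: b→-24 (≡26 mod 50), so (25,26,27)→(25,-24,26)
reduced (well bottom): (25,-24,26) with a≤c, −a<b≤a
well minimum |f| = |-25| = 25 (negative-definite)

25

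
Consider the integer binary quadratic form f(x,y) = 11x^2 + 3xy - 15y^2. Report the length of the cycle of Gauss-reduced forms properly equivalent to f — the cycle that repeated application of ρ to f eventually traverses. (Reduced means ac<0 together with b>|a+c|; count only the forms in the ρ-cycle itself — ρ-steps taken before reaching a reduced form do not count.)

D = 669, ⌊√D⌋ = 25
descent: ρ → (-15,-3,11)
descent: ρ → (11,25,-1)  [lands on river]
river: ρ → (-1,25,11)
river: ρ → (11,19,-7)
river: ρ → (-7,23,5)
river: ρ → (5,17,-19)
river: ρ → (-19,21,3)
river: ρ → (3,21,-19)
river: ρ → (-19,17,5)
river: ρ → (5,23,-7)
river: ρ → (-7,19,11)
ρ-cycle length = 10 (tail of 2 descent steps not counted)

10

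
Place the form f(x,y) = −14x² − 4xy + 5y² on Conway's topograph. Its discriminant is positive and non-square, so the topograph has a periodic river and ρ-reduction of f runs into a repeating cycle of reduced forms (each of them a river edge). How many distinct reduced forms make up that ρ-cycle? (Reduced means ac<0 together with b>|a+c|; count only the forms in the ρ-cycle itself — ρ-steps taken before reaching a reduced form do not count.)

D = 296, ⌊√D⌋ = 17
descent: ρ → (5,14,-5)  [lands on river]
river: ρ → (-5,16,2)
river: ρ → (2,16,-5)
river: ρ → (-5,14,5)
river: ρ → (5,16,-2)
river: ρ → (-2,16,5)
ρ-cycle length = 6 (tail of 1 descent step not counted)

6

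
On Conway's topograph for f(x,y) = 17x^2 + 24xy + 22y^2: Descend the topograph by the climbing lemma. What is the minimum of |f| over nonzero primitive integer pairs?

translate: b→-10 (≡24 mod 34), so (17,24,22)→(17,-10,15)
flip: (17,-10,15)→(15,10,17)
reduced (well bottom): (15,10,17) with a≤c, −a<b≤a
well minimum = a = 15

15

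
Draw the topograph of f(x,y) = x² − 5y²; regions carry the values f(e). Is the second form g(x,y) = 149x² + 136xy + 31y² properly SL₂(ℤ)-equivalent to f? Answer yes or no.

D₁ = 20, D₂ = 20
river cycle of f (length 2): (1, 4, -1), (-1, 4, 1)
river cycle of g (length 2): (1, 4, -1), (-1, 4, 1)
cycles coincide ⇒ equivalent

yes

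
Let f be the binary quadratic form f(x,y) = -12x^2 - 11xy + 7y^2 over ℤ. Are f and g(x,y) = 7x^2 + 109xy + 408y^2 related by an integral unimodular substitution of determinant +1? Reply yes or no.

D₁ = 457, D₂ = 457
river cycle of f (length 46): (7, 11, -12), (-12, 13, 6), (6, 11, -14), (-14, 17, 3), (3, 19, -8), (-8, 13, 9), (9, 5, -12), (-12, 19, 2), (2, 21, -2), (-2, 19, 12), … (36 more)
river cycle of g (length 46): (7, 11, -12), (-12, 13, 6), (6, 11, -14), (-14, 17, 3), (3, 19, -8), (-8, 13, 9), (9, 5, -12), (-12, 19, 2), (2, 21, -2), (-2, 19, 12), … (36 more)
cycles coincide ⇒ equivalent

yes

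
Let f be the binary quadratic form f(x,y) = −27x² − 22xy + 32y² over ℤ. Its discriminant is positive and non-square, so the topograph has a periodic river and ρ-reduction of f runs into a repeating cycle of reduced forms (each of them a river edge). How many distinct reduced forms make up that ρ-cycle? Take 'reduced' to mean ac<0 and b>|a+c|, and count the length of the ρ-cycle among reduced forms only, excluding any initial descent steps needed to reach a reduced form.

D = 3940, ⌊√D⌋ = 62
descent: ρ → (32,22,-27)  [lands on river]
river: ρ → (-27,32,27)
river: ρ → (27,22,-32)
river: ρ → (-32,42,17)
river: ρ → (17,60,-5)
river: ρ → (-5,60,17)
river: ρ → (17,42,-32)
river: ρ → (-32,22,27)
river: ρ → (27,32,-27)
river: ρ → (-27,22,32)
river: ρ → (32,42,-17)
river: ρ → (-17,60,5)
river: ρ → (5,60,-17)
river: ρ → (-17,42,32)
ρ-cycle length = 14 (tail of 1 descent step not counted)

14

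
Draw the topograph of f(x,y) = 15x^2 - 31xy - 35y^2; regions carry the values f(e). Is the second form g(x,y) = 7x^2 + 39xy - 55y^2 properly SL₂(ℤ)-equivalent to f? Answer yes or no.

D₁ = 3061, D₂ = 3061
river cycle of f (length 70): (-35, 31, 15), (15, 29, -37), (-37, 45, 7), (7, 53, -9), (-9, 55, 1), (1, 55, -9), (-9, 53, 7), (7, 45, -37), (-37, 29, 15), (15, 31, -35), … (60 more)
river cycle of g (length 70): (7, 53, -9), (-9, 55, 1), (1, 55, -9), (-9, 53, 7), (7, 45, -37), (-37, 29, 15), (15, 31, -35), (-35, 39, 11), (11, 49, -15), (-15, 41, 23), … (60 more)
cycles coincide ⇒ equivalent

yes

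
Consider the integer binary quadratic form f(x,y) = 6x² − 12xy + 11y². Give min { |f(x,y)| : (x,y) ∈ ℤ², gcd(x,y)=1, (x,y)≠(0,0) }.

translate: b→0 (≡-12 mod 12), so (6,-12,11)→(6,0,5)
flip: (6,0,5)→(5,0,6)
reduced (well bottom): (5,0,6) with a≤c, −a<b≤a
well minimum = a = 5

5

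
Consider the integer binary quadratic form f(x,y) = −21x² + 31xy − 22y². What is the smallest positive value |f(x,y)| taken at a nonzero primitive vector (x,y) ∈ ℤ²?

translate: b→11 (≡-31 mod 42), so (21,-31,22)→(21,11,12)
flip: (21,11,12)→(12,-11,21)
reduced (well bottom): (12,-11,21) with a≤c, −a<b≤a
well minimum |f| = |-12| = 12 (negative-definite)

12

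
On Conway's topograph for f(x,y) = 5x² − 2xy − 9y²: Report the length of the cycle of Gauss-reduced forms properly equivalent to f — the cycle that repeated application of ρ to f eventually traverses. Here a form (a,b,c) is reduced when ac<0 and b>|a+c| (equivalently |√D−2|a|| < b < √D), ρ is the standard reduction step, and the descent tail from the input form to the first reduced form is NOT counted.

D = 184, ⌊√D⌋ = 13
descent: ρ → (-9,2,5)
descent: ρ → (5,8,-6)  [lands on river]
river: ρ → (-6,4,7)
river: ρ → (7,10,-3)
river: ρ → (-3,8,10)
river: ρ → (10,12,-1)
river: ρ → (-1,12,10)
river: ρ → (10,8,-3)
river: ρ → (-3,10,7)
river: ρ → (7,4,-6)
river: ρ → (-6,8,5)
river: ρ → (5,12,-2)
river: ρ → (-2,12,5)
ρ-cycle length = 12 (tail of 2 descent steps not counted)

12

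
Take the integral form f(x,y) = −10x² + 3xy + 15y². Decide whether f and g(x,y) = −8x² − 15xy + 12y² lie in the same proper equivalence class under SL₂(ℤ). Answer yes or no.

D₁ = 609, D₂ = 609
river cycle of f (length 16): (-10, 23, 2), (2, 21, -21), (-21, 21, 2), (2, 23, -10), (-10, 17, 8), (8, 15, -12), (-12, 9, 11), (11, 13, -10), (-10, 7, 14), (14, 21, -3), … (6 more)
river cycle of g (length 16): (12, 15, -8), (-8, 17, 10), (10, 23, -2), (-2, 21, 21), (21, 21, -2), (-2, 23, 10), (10, 17, -8), (-8, 15, 12), (12, 9, -11), (-11, 13, 10), … (6 more)
cycles differ ⇒ inequivalent

no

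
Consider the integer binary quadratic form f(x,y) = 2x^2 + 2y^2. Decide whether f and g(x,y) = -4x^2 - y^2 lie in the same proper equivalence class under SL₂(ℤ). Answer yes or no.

D₁ = -16, D₂ = -16
f: reduced (well bottom): (2,0,2) with a≤c, −a<b≤a
g is negative-definite; reduce −g:
−g: flip: (4,0,1)→(1,0,4)
−g: reduced (well bottom): (1,0,4) with a≤c, −a<b≤a
flip sign back: reduced form of g is (-1,0,-4)
reduced forms (2, 0, 2) vs (-1, 0, -4) ⇒ inequivalent

no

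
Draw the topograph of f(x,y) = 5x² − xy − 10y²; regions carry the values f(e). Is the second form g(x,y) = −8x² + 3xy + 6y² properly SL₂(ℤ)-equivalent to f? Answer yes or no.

D₁ = 201, D₂ = 201
river cycle of f (length 14): (5, 9, -6), (-6, 3, 8), (8, 13, -1), (-1, 13, 8), (8, 3, -6), (-6, 9, 5), (5, 11, -4), (-4, 13, 2), (2, 11, -10), (-10, 9, 3), … (4 more)
river cycle of g (length 14): (6, 9, -5), (-5, 11, 4), (4, 13, -2), (-2, 11, 10), (10, 9, -3), (-3, 9, 10), (10, 11, -2), (-2, 13, 4), (4, 11, -5), (-5, 9, 6), … (4 more)
cycles differ ⇒ inequivalent

no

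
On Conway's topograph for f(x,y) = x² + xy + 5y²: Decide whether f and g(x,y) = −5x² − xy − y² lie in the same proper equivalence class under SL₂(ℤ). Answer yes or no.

D₁ = -19, D₂ = -19
f: reduced (well bottom): (1,1,5) with a≤c, −a<b≤a
g is negative-definite; reduce −g:
−g: flip: (5,1,1)→(1,-1,5)
−g: translate: b→1 (≡-1 mod 2), so (1,-1,5)→(1,1,5)
−g: reduced (well bottom): (1,1,5) with a≤c, −a<b≤a
flip sign back: reduced form of g is (-1,-1,-5)
reduced forms (1, 1, 5) vs (-1, -1, -5) ⇒ inequivalent

no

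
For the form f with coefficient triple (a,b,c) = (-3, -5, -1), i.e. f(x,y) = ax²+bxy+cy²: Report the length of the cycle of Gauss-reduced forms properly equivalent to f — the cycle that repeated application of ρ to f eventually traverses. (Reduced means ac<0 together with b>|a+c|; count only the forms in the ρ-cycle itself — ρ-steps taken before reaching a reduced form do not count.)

D = 13, ⌊√D⌋ = 3
descent: ρ → (-1,3,1)  [lands on river]
river: ρ → (1,3,-1)
ρ-cycle length = 2 (tail of 1 descent step not counted)

2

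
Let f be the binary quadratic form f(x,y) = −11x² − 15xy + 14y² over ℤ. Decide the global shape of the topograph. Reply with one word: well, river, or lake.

D = b²−4ac = (-15)² − 4·(-11)·14 = 841
D = 29² is a perfect square ⇒ form factors over ℤ ⇒ lakes

lake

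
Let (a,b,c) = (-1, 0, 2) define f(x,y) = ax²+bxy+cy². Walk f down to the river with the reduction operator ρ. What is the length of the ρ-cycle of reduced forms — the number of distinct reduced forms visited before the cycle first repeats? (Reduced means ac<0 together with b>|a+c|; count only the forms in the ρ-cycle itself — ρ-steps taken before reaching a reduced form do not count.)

D = 8, ⌊√D⌋ = 2
descent: ρ → (2,0,-1)
descent: ρ → (-1,2,1)  [lands on river]
river: ρ → (1,2,-1)
ρ-cycle length = 2 (tail of 2 descent steps not counted)

2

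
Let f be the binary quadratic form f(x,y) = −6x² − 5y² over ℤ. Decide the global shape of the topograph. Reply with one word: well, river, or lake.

D = b²−4ac = 0² − 4·(-6)·(-5) = -120
D < 0 ⇒ definite ⇒ every region one sign ⇒ single well

well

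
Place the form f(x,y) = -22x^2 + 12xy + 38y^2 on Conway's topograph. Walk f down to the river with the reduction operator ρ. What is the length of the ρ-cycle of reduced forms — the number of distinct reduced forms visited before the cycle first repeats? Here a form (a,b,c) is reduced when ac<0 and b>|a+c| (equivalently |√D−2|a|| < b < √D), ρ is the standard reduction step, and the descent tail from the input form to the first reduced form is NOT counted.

D = 3488, ⌊√D⌋ = 59
descent: ρ → (38,-12,-22)
descent: ρ → (-22,56,4)  [lands on river]
river: ρ → (4,56,-22)
river: ρ → (-22,32,28)
river: ρ → (28,24,-26)
river: ρ → (-26,28,26)
river: ρ → (26,24,-28)
river: ρ → (-28,32,22)
river: ρ → (22,56,-4)
river: ρ → (-4,56,22)
river: ρ → (22,32,-28)
river: ρ → (-28,24,26)
river: ρ → (26,28,-26)
river: ρ → (-26,24,28)
river: ρ → (28,32,-22)
ρ-cycle length = 14 (tail of 2 descent steps not counted)

14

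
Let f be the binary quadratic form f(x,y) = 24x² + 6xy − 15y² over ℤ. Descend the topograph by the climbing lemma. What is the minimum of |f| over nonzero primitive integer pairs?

descent: ρ → (-15,24,15)  [lands on river]
river: ρ → (15,36,-3)
river: ρ → (-3,36,15)
river: ρ → (15,24,-15)
river: ρ → (-15,36,3)
river: ρ → (3,36,-15)
closes: descent 1, river 6
min |a| on river = 3

3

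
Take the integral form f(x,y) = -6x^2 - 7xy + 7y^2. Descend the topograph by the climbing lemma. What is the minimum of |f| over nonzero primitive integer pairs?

descent: ρ → (7,7,-6)  [lands on river]
river: ρ → (-6,5,8)
river: ρ → (8,11,-3)
river: ρ → (-3,13,4)
river: ρ → (4,11,-6)
river: ρ → (-6,13,2)
river: ρ → (2,11,-12)
river: ρ → (-12,13,1)
river: ρ → (1,13,-12)
river: ρ → (-12,11,2)
river: ρ → (2,13,-6)
river: ρ → (-6,11,4)
river: ρ → (4,13,-3)
river: ρ → (-3,11,8)
river: ρ → (8,5,-6)
river: ρ → (-6,7,7)
closes: descent 1, river 16
min |a| on river = 1

1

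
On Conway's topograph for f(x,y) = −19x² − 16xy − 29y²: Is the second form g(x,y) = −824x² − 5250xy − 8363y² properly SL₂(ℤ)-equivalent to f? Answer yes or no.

D₁ = -1948, D₂ = -1948
f is negative-definite; reduce −f:
−f: reduced (well bottom): (19,16,29) with a≤c, −a<b≤a
flip sign back: reduced form of f is (-19,-16,-29)
g is negative-definite; reduce −g:
−g: translate: b→306 (≡5250 mod 1648), so (824,5250,8363)→(824,306,29)
−g: flip: (824,306,29)→(29,-306,824)
−g: translate: b→-16 (≡-306 mod 58), so (29,-306,824)→(29,-16,19)
−g: flip: (29,-16,19)→(19,16,29)
−g: reduced (well bottom): (19,16,29) with a≤c, −a<b≤a
flip sign back: reduced form of g is (-19,-16,-29)
reduced forms (-19, -16, -29) vs (-19, -16, -29) ⇒ equivalent

yes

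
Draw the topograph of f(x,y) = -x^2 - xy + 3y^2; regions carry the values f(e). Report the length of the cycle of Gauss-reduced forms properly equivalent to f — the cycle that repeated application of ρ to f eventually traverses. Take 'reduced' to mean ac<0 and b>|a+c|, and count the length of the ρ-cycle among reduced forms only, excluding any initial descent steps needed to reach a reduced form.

D = 13, ⌊√D⌋ = 3
descent: ρ → (3,1,-1)
descent: ρ → (-1,3,1)  [lands on river]
river: ρ → (1,3,-1)
ρ-cycle length = 2 (tail of 2 descent steps not counted)

2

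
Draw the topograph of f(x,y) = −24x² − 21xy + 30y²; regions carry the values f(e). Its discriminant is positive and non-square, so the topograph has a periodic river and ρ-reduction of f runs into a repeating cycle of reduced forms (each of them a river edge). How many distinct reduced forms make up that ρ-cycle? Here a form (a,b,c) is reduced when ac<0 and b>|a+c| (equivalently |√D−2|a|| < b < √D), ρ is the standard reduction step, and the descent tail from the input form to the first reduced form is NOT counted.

D = 3321, ⌊√D⌋ = 57
descent: ρ → (30,21,-24)  [lands on river]
river: ρ → (-24,27,27)
river: ρ → (27,27,-24)
river: ρ → (-24,21,30)
river: ρ → (30,39,-15)
river: ρ → (-15,51,12)
river: ρ → (12,45,-27)
river: ρ → (-27,9,30)
river: ρ → (30,51,-6)
river: ρ → (-6,57,3)
river: ρ → (3,57,-6)
river: ρ → (-6,51,30)
river: ρ → (30,9,-27)
river: ρ → (-27,45,12)
river: ρ → (12,51,-15)
river: ρ → (-15,39,30)
ρ-cycle length = 16 (tail of 1 descent step not counted)

16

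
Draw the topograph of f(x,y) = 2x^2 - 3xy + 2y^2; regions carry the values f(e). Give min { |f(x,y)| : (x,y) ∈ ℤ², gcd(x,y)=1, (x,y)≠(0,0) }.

translate: b→1 (≡-3 mod 4), so (2,-3,2)→(2,1,1)
flip: (2,1,1)→(1,-1,2)
translate: b→1 (≡-1 mod 2), so (1,-1,2)→(1,1,2)
reduced (well bottom): (1,1,2) with a≤c, −a<b≤a
well minimum = a = 1

1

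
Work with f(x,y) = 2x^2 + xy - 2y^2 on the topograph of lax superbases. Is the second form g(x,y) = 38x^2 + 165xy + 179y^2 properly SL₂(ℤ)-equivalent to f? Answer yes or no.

D₁ = 17, D₂ = 17
river cycle of f (length 6): (-2, 3, 1), (1, 3, -2), (-2, 1, 2), (2, 3, -1), (-1, 3, 2), (2, 1, -2)
river cycle of g (length 6): (1, 3, -2), (-2, 1, 2), (2, 3, -1), (-1, 3, 2), (2, 1, -2), (-2, 3, 1)
cycles coincide ⇒ equivalent

yes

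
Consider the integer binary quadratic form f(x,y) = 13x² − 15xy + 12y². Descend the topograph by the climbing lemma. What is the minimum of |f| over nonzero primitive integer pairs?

translate: b→11 (≡-15 mod 26), so (13,-15,12)→(13,11,10)
flip: (13,11,10)→(10,-11,13)
translate: b→9 (≡-11 mod 20), so (10,-11,13)→(10,9,12)
reduced (well bottom): (10,9,12) with a≤c, −a<b≤a
well minimum = a = 10

10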